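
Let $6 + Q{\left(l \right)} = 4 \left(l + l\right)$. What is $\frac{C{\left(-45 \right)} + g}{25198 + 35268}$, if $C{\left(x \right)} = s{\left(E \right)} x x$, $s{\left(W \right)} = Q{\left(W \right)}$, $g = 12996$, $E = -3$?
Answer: $- \frac{3411}{4319} \approx -0.78977$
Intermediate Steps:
$Q{\left(l \right)} = -6 + 8 l$ ($Q{\left(l \right)} = -6 + 4 \left(l + l\right) = -6 + 4 \cdot 2 l = -6 + 8 l$)
$s{\left(W \right)} = -6 + 8 W$
$C{\left(x \right)} = - 30 x^{2}$ ($C{\left(x \right)} = \left(-6 + 8 \left(-3\right)\right) x x = \left(-6 - 24\right) x x = - 30 x x = - 30 x^{2}$)
$\frac{C{\left(-45 \right)} + g}{25198 + 35268} = \frac{- 30 \left(-45\right)^{2} + 12996}{25198 + 35268} = \frac{\left(-30\right) 2025 + 12996}{60466} = \left(-60750 + 12996\right) \frac{1}{60466} = \left(-47754\right) \frac{1}{60466} = - \frac{3411}{4319}$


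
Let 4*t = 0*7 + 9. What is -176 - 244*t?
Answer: -725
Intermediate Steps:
t = 9/4 (t = (0*7 + 9)/4 = (0 + 9)/4 = (¼)*9 = 9/4 ≈ 2.2500)
-176 - 244*t = -176 - 244*9/4 = -176 - 549 = -725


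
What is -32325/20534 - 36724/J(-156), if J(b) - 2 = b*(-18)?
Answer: -422461933/28850270 ≈ -14.643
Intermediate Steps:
J(b) = 2 - 18*b (J(b) = 2 + b*(-18) = 2 - 18*b)
-32325/20534 - 36724/J(-156) = -32325/20534 - 36724/(2 - 18*(-156)) = -32325*1/20534 - 36724/(2 + 2808) = -32325/20534 - 36724/2810 = -32325/20534 - 36724*1/2810 = -32325/20534 - 18362/1405 = -422461933/28850270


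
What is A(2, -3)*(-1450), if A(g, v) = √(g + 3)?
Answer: -1450*√5 ≈ -3242.3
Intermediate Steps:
A(g, v) = √(3 + g)
A(2, -3)*(-1450) = √(3 + 2)*(-1450) = √5*(-1450) = -1450*√5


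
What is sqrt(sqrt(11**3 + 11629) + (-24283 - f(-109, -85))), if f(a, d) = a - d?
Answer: sqrt(-24259 + 36*sqrt(10)) ≈ 155.39*I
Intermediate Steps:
sqrt(sqrt(11**3 + 11629) + (-24283 - f(-109, -85))) = sqrt(sqrt(11**3 + 11629) + (-24283 - (-109 - 1*(-85)))) = sqrt(sqrt(1331 + 11629) + (-24283 - (-109 + 85))) = sqrt(sqrt(12960) + (-24283 - 1*(-24))) = sqrt(36*sqrt(10) + (-24283 + 24)) = sqrt(36*sqrt(10) - 24259) = sqrt(-24259 + 36*sqrt(10))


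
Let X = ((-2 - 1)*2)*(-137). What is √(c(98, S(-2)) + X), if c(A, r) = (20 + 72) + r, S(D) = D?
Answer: 4*√57 ≈ 30.199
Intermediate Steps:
c(A, r) = 92 + r
X = 822 (X = -3*2*(-137) = -6*(-137) = 822)
√(c(98, S(-2)) + X) = √((92 - 2) + 822) = √(90 + 822) = √912 = 4*√57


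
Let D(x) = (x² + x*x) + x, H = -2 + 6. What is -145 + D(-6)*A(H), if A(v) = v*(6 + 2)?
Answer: 1967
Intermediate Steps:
H = 4
D(x) = x + 2*x² (D(x) = (x² + x²) + x = 2*x² + x = x + 2*x²)
A(v) = 8*v (A(v) = v*8 = 8*v)
-145 + D(-6)*A(H) = -145 + (-6*(1 + 2*(-6)))*(8*4) = -145 - 6*(1 - 12)*32 = -145 - 6*(-11)*32 = -145 + 66*32 = -145 + 2112 = 1967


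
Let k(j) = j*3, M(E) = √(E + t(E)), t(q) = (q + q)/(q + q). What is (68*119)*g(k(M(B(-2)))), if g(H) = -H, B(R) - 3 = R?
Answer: -24276*√2 ≈ -34331.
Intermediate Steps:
t(q) = 1 (t(q) = (2*q)/((2*q)) = (2*q)*(1/(2*q)) = 1)
B(R) = 3 + R
M(E) = √(1 + E) (M(E) = √(E + 1) = √(1 + E))
k(j) = 3*j
(68*119)*g(k(M(B(-2)))) = (68*119)*(-3*√(1 + (3 - 2))) = 8092*(-3*√(1 + 1)) = 8092*(-3*√2) = -24276*√2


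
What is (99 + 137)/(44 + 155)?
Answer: 236/199 ≈ 1.1859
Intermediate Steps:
(99 + 137)/(44 + 155) = 236/199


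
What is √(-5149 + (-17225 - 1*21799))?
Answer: I*√44173 ≈ 210.17*I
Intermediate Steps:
√(-5149 + (-17225 - 1*21799)) = √(-5149 + (-17225 - 21799)) = √(-5149 - 39024) = √(-44173) = I*√44173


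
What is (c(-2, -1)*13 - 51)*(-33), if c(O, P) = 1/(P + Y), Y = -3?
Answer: 7161/4 ≈ 1790.3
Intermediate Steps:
c(O, P) = 1/(-3 + P) (c(O, P) = 1/(P - 3) = 1/(-3 + P))
(c(-2, -1)*13 - 51)*(-33) = (13/(-3 - 1) - 51)*(-33) = (13/(-4) - 51)*(-33) = (-¼*13 - 51)*(-33) = (-13/4 - 51)*(-33) = -217/4*(-33) = 7161/4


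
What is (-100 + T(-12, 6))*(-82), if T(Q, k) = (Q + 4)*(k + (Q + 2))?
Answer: 5576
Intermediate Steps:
T(Q, k) = (4 + Q)*(2 + Q + k) (T(Q, k) = (4 + Q)*(k + (2 + Q)) = (4 + Q)*(2 + Q + k))
(-100 + T(-12, 6))*(-82) = (-100 + (8 + (-12)² + 4*6 + 6*(-12) - 12*6))*(-82) = (-100 + (8 + 144 + 24 - 72 - 72))*(-82) = (-100 + 32)*(-82) = -68*(-82) = 5576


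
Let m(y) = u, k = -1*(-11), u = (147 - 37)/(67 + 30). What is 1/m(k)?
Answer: 97/110 ≈ 0.88182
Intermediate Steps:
u = 110/97 ≈ 1.1340
k = 11
m(y) = 110/97
1/m(k) = 1/(110/97) = 97/110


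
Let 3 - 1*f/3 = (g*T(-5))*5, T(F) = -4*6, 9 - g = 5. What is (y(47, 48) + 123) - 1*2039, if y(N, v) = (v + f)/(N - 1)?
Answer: -86639/46 ≈ -1883.5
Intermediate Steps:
g = 4 (g = 9 - 1*5 = 9 - 5 = 4)
T(F) = -24
f = 1449 (f = 9 - 3*4*(-24)*5 = 9 - (-288)*5 = 9 - 3*(-480) = 9 + 1440 = 1449)
y(N, v) = (1449 + v)/(-1 + N) (y(N, v) = (v + 1449)/(N - 1) = (1449 + v)/(-1 + N))
(y(47, 48) + 123) - 1*2039 = ((1449 + 48)/(-1 + 47) + 123) - 1*2039 = (1497/46 + 123) - 2039 = 7155/46 - 2039 = -86639/46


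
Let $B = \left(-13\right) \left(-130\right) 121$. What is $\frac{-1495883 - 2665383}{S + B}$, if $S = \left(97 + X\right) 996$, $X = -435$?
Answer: $\frac{2080633}{66079} \approx 31.487$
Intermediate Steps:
$S = -336648$ ($S = \left(97 - 435\right) 996 = \left(-338\right) 996 = -336648$)
$B = 204490$ ($B = 1690 \cdot 121 = 204490$)
$\frac{-1495883 - 2665383}{S + B} = \frac{-1495883 - 2665383}{-336648 + 204490} = - \frac{4161266}{-132158} = \left(-4161266\right) \left(- \frac{1}{132158}\right) = \frac{2080633}{66079}$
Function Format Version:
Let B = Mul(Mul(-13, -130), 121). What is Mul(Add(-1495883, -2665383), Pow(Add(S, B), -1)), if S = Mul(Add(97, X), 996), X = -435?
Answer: Rational(2080633, 66079) ≈ 31.487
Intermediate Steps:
S = -336648 (S = Mul(Add(97, -435), 996) = Mul(-338, 996) = -336648)
B = 204490 (B = Mul(1690, 121) = 204490)
Mul(Add(-1495883, -2665383), Pow(Add(S, B), -1)) = Mul(Add(-1495883, -2665383), Pow(Add(-336648, 204490), -1)) = Mul(-4161266, Pow(-132158, -1)) = Mul(-4161266, Rational(-1, 132158)) = Rational(2080633, 66079)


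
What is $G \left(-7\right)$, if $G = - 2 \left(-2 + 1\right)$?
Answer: $-14$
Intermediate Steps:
$G = 2$ ($G = \left(-2\right) \left(-1\right) = 2$)
$G \left(-7\right) = 2 \left(-7\right) = -14$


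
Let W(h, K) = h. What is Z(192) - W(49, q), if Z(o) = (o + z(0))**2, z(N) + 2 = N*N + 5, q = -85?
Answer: 37976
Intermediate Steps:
z(N) = 3 + N**2 (z(N) = -2 + (N*N + 5) = -2 + (N**2 + 5) = -2 + (5 + N**2) = 3 + N**2)
Z(o) = (3 + o)**2 (Z(o) = (o + (3 + 0**2))**2 = (o + (3 + 0))**2 = (o + 3)**2 = (3 + o)**2)
Z(192) - W(49, q) = (3 + 192)**2 - 1*49 = 195**2 - 49 = 38025 - 49 = 37976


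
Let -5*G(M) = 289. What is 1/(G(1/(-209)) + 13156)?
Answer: 5/65491 ≈ 7.6346e-5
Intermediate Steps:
G(M) = -289/5 (G(M) = -⅕*289 = -289/5)
1/(G(1/(-209)) + 13156) = 1/(-289/5 + 13156) = 1/(65491/5) = 5/65491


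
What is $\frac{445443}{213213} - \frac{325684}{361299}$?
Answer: $\frac{30499349255}{25677881229} \approx 1.1878$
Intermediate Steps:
$\frac{445443}{213213} - \frac{325684}{361299} = 445443 \cdot \frac{1}{213213} - \frac{325684}{361299} = \frac{148481}{71071} - \frac{325684}{361299} = \frac{30499349255}{25677881229}$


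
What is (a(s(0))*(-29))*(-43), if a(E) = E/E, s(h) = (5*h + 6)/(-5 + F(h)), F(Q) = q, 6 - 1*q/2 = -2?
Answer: 1247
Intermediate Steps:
q = 16 (q = 12 - 2*(-2) = 12 + 4 = 16)
F(Q) = 16
s(h) = 6/11 + 5*h/11 (s(h) = (5*h + 6)/(-5 + 16) = (6 + 5*h)/11 = (6 + 5*h)*(1/11) = 6/11 + 5*h/11)
a(E) = 1
(a(s(0))*(-29))*(-43) = (1*(-29))*(-43) = -29*(-43) = 1247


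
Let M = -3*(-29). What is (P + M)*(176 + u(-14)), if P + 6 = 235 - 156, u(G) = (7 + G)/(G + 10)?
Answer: 28440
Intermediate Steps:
u(G) = (7 + G)/(10 + G)
P = 73 (P = -6 + (235 - 156) = -6 + 79 = 73)
M = 87
(P + M)*(176 + u(-14)) = (73 + 87)*(176 + (7 - 14)/(10 - 14)) = 160*(176 - 7/(-4)) = 160*(176 - 1/4*(-7)) = 160*(176 + 7/4) = 160*(711/4) = 28440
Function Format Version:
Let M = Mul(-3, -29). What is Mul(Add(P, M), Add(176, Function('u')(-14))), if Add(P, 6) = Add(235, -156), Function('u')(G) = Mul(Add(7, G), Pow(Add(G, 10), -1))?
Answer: 28440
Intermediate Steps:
Function('u')(G) = Mul(Pow(Add(10, G), -1), Add(7, G)) (Function('u')(G) = Mul(Add(7, G), Pow(Add(10, G), -1)) = Mul(Pow(Add(10, G), -1), Add(7, G)))
P = 73 (P = Add(-6, Add(235, -156)) = Add(-6, 79) = 73)
M = 87
Mul(Add(P, M), Add(176, Function('u')(-14))) = Mul(Add(73, 87), Add(176, Mul(Pow(Add(10, -14), -1), Add(7, -14)))) = Mul(160, Add(176, Mul(Pow(-4, -1), -7))) = Mul(160, Add(176, Mul(Rational(-1, 4), -7))) = Mul(160, Add(176, Rational(7, 4))) = Mul(160, Rational(711, 4)) = 28440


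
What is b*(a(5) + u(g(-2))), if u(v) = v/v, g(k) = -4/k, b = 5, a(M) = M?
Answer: 30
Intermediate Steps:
u(v) = 1
b*(a(5) + u(g(-2))) = 5*(5 + 1) = 5*6 = 30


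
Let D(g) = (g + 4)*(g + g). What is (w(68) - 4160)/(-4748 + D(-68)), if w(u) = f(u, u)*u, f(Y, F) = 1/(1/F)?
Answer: 116/989 ≈ 0.11729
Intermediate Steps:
f(Y, F) = F
D(g) = 2*g*(4 + g) (D(g) = (4 + g)*(2*g) = 2*g*(4 + g))
w(u) = u² (w(u) = u*u = u²)
(w(68) - 4160)/(-4748 + D(-68)) = (68² - 4160)/(-4748 + 2*(-68)*(4 - 68)) = (4624 - 4160)/(-4748 + 2*(-68)*(-64)) = 464/(-4748 + 8704) = 464/3956 = 464*(1/3956) = 116/989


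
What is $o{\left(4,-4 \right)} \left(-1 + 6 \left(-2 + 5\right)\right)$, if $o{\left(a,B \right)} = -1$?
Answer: $-17$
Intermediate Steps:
$o{\left(4,-4 \right)} \left(-1 + 6 \left(-2 + 5\right)\right) = - (-1 + 6 \left(-2 + 5\right)) = - (-1 + 6 \cdot 3) = - (-1 + 18) = \left(-1\right) 17 = -17$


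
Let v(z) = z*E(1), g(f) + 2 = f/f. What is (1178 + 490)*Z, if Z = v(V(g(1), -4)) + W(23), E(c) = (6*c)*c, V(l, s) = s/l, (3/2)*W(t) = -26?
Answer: 11120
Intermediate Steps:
W(t) = -52/3 (W(t) = (⅔)*(-26) = -52/3)
g(f) = -1 (g(f) = -2 + f/f = -2 + 1 = -1)
E(c) = 6*c²
v(z) = 6*z (v(z) = z*(6*1²) = z*(6*1) = z*6 = 6*z)
Z = 20/3 (Z = 6*(-4/(-1)) - 52/3 = 6*(-4*(-1)) - 52/3 = 6*4 - 52/3 = 24 - 52/3 = 20/3 ≈ 6.6667)
(1178 + 490)*Z = (1178 + 490)*(20/3) = 1668*(20/3) = 11120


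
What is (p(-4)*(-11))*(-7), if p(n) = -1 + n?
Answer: -385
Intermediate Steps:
(p(-4)*(-11))*(-7) = ((-1 - 4)*(-11))*(-7) = -5*(-11)*(-7) = 55*(-7) = -385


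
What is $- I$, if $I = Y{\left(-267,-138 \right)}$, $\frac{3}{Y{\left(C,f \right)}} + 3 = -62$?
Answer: $\frac{3}{65} \approx 0.046154$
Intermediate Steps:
$Y{\left(C,f \right)} = - \frac{3}{65}$ ($Y{\left(C,f \right)} = \frac{3}{-3 - 62} = \frac{3}{-65} = 3 \left(- \frac{1}{65}\right) = - \frac{3}{65}$)
$I = - \frac{3}{65} \approx -0.046154$
$- I = \left(-1\right) \left(- \frac{3}{65}\right) = \frac{3}{65}$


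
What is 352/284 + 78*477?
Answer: 2641714/71 ≈ 37207.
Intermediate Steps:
352/284 + 78*477 = 352*(1/284) + 37206 = 88/71 + 37206 = 2641714/71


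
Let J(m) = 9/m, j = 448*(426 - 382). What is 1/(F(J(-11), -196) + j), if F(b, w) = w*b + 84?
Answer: 11/219520 ≈ 5.0109e-5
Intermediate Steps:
j = 19712 (j = 448*44 = 19712)
F(b, w) = 84 + b*w (F(b, w) = b*w + 84 = 84 + b*w)
1/(F(J(-11), -196) + j) = 1/((84 + (9/(-11))*(-196)) + 19712) = 1/((84 + (9*(-1/11))*(-196)) + 19712) = 1/((84 - 9/11*(-196)) + 19712) = 1/((84 + 1764/11) + 19712) = 1/(2688/11 + 19712) = 1/(219520/11) = 11/219520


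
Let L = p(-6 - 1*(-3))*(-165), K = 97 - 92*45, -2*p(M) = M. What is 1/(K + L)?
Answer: -2/8581 ≈ -0.00023307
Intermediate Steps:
p(M) = -M/2
K = -4043 (K = 97 - 4140 = -4043)
L = -495/2 (L = -(-6 - 1*(-3))/2*(-165) = -(-6 + 3)/2*(-165) = -½*(-3)*(-165) = (3/2)*(-165) = -495/2 ≈ -247.50)
1/(K + L) = 1/(-4043 - 495/2) = 1/(-8581/2) = -2/8581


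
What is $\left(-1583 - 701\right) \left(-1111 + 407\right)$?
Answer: $1607936$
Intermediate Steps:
$\left(-1583 - 701\right) \left(-1111 + 407\right) = \left(-1583 - 701\right) \left(-704\right) = \left(-2284\right) \left(-704\right) = 1607936$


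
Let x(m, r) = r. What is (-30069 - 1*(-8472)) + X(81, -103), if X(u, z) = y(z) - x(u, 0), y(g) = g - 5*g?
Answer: -21185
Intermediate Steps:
y(g) = -4*g
X(u, z) = -4*z (X(u, z) = -4*z - 1*0 = -4*z + 0 = -4*z)
(-30069 - 1*(-8472)) + X(81, -103) = (-30069 - 1*(-8472)) - 4*(-103) = (-30069 + 8472) + 412 = -21597 + 412 = -21185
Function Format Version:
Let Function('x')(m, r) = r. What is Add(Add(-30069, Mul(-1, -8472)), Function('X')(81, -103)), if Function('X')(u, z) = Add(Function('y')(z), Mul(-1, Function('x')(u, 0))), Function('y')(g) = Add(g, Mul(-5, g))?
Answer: -21185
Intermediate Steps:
Function('y')(g) = Mul(-4, g)
Function('X')(u, z) = Mul(-4, z) (Function('X')(u, z) = Add(Mul(-4, z), Mul(-1, 0)) = Add(Mul(-4, z), 0) = Mul(-4, z))
Add(Add(-30069, Mul(-1, -8472)), Function('X')(81, -103)) = Add(Add(-30069, Mul(-1, -8472)), Mul(-4, -103)) = Add(Add(-30069, 8472), 412) = Add(-21597, 412) = -21185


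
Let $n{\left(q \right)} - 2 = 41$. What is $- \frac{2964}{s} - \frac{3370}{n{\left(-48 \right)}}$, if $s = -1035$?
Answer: $- \frac{1120166}{14835} \approx -75.508$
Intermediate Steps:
$n{\left(q \right)} = 43$ ($n{\left(q \right)} = 2 + 41 = 43$)
$- \frac{2964}{s} - \frac{3370}{n{\left(-48 \right)}} = - \frac{2964}{-1035} - \frac{3370}{43} = \left(-2964\right) \left(- \frac{1}{1035}\right) - \frac{3370}{43} = \frac{988}{345} - \frac{3370}{43} = - \frac{1120166}{14835}$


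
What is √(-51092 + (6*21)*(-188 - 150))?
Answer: 4*I*√5855 ≈ 306.07*I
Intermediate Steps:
√(-51092 + (6*21)*(-188 - 150)) = √(-51092 + 126*(-338)) = √(-51092 - 42588) = √(-93680) = 4*I*√5855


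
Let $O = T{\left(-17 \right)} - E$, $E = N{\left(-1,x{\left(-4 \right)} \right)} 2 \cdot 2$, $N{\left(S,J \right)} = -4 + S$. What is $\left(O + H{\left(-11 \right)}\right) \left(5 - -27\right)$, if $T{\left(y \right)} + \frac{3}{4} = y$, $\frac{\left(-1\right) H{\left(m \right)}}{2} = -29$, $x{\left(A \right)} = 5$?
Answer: $1928$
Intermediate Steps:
$H{\left(m \right)} = 58$ ($H{\left(m \right)} = \left(-2\right) \left(-29\right) = 58$)
$T{\left(y \right)} = - \frac{3}{4} + y$
$E = -20$ ($E = \left(-4 - 1\right) 2 \cdot 2 = \left(-5\right) 2 \cdot 2 = \left(-10\right) 2 = -20$)
$O = \frac{9}{4}$ ($O = \left(- \frac{3}{4} - 17\right) - -20 = - \frac{71}{4} + 20 = \frac{9}{4} \approx 2.25$)
$\left(O + H{\left(-11 \right)}\right) \left(5 - -27\right) = \left(\frac{9}{4} + 58\right) \left(5 - -27\right) = \frac{241 \left(5 + 27\right)}{4} = \frac{241}{4} \cdot 32 = 1928$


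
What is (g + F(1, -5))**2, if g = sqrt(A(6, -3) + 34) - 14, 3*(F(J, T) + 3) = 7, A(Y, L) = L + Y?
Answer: 2269/9 - 88*sqrt(37)/3 ≈ 73.683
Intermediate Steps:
F(J, T) = -2/3 (F(J, T) = -3 + (1/3)*7 = -3 + 7/3 = -2/3)
g = -14 + sqrt(37) (g = sqrt((-3 + 6) + 34) - 14 = sqrt(3 + 34) - 14 = sqrt(37) - 14 = -14 + sqrt(37) ≈ -7.9172)
(g + F(1, -5))**2 = ((-14 + sqrt(37)) - 2/3)**2 = (-44/3 + sqrt(37))**2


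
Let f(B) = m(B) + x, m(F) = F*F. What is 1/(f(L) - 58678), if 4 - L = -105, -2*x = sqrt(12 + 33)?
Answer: -62396/2919945597 + 2*sqrt(5)/2919945597 ≈ -2.1367e-5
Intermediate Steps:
m(F) = F**2
x = -3*sqrt(5)/2 (x = -sqrt(12 + 33)/2 = -3*sqrt(5)/2 ≈ -3.3541)
L = 109 (L = 4 - 1*(-105) = 4 + 105 = 109)
f(B) = B**2 - 3*sqrt(5)/2
1/(f(L) - 58678) = 1/((109**2 - 3*sqrt(5)/2) - 58678) = 1/((11881 - 3*sqrt(5)/2) - 58678) = 1/(-46797 - 3*sqrt(5)/2)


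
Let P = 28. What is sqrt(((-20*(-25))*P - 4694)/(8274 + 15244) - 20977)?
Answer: I*sqrt(23971245310)/1069 ≈ 144.83*I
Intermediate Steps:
sqrt(((-20*(-25))*P - 4694)/(8274 + 15244) - 20977) = sqrt((-20*(-25)*28 - 4694)/(8274 + 15244) - 20977) = sqrt((500*28 - 4694)/23518 - 20977) = sqrt((14000 - 4694)*(1/23518) - 20977) = sqrt(9306*(1/23518) - 20977) = sqrt(423/1069 - 20977) = sqrt(-22423990/1069) = I*sqrt(23971245310)/1069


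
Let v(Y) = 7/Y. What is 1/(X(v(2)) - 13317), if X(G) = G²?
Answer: -4/53219 ≈ -7.5161e-5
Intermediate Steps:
1/(X(v(2)) - 13317) = 1/((7/2)² - 13317) = 1/(49/4 - 13317) = 1/(-53219/4) = -4/53219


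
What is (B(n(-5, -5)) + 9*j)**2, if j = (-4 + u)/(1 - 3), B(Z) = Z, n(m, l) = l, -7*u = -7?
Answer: 289/4 ≈ 72.250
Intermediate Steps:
u = 1 (u = -1/7*(-7) = 1)
j = 3/2 (j = (-4 + 1)/(1 - 3) = -3/(-2) = -3*(-1/2) = 3/2 ≈ 1.5000)
(B(n(-5, -5)) + 9*j)**2 = (-5 + 9*(3/2))**2 = (-5 + 27/2)**2 = (17/2)**2 = 289/4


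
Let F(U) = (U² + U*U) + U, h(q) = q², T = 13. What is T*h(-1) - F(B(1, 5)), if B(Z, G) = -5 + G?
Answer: 13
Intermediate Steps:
F(U) = U + 2*U² (F(U) = (U² + U²) + U = 2*U² + U = U + 2*U²)
T*h(-1) - F(B(1, 5)) = 13*(-1)² - (-5 + 5)*(1 + 2*(-5 + 5)) = 13*1 - 0*(1 + 2*0) = 13 - 0*(1 + 0) = 13 - 0 = 13 - 1*0 = 13 + 0 = 13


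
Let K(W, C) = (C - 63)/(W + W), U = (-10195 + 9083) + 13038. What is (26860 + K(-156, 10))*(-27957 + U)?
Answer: -134345759563/312 ≈ -4.3060e+8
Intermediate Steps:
U = 11926 (U = -1112 + 13038 = 11926)
K(W, C) = (-63 + C)/(2*W) (K(W, C) = (-63 + C)/((2*W)) = (-63 + C)*(1/(2*W)) = (-63 + C)/(2*W))
(26860 + K(-156, 10))*(-27957 + U) = (26860 + (1/2)*(-63 + 10)/(-156))*(-27957 + 11926) = (26860 + (1/2)*(-1/156)*(-53))*(-16031) = (26860 + 53/312)*(-16031) = (8380373/312)*(-16031) = -134345759563/312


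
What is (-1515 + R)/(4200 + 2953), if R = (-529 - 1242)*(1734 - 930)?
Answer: -1425399/7153 ≈ -199.27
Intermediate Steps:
R = -1423884 (R = -1771*804 = -1423884)
(-1515 + R)/(4200 + 2953) = (-1515 - 1423884)/(4200 + 2953) = -1425399/7153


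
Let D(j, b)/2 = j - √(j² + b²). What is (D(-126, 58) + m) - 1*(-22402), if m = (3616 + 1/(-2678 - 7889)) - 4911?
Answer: 220374784/10567 - 4*√4810 ≈ 20578.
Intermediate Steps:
D(j, b) = -2*√(b² + j²) + 2*j (D(j, b) = 2*(j - √(j² + b²)) = 2*(j - √(b² + j²)) = -2*√(b² + j²) + 2*j)
m = -13684266/10567 (m = (3616 + 1/(-10567)) - 4911 = (3616 - 1/10567) - 4911 = 38210271/10567 - 4911 = -13684266/10567 ≈ -1295.0)
(D(-126, 58) + m) - 1*(-22402) = ((-2*√(58² + (-126)²) + 2*(-126)) - 13684266/10567) - 1*(-22402) = ((-2*√(3364 + 15876) - 252) - 13684266/10567) + 22402 = ((-4*√4810 - 252) - 13684266/10567) + 22402 = ((-252 - 4*√4810) - 13684266/10567) + 22402 = (-16347150/10567 - 4*√4810) + 22402 = 220374784/10567 - 4*√4810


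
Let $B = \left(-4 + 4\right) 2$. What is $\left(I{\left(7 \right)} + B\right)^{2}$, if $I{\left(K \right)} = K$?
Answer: $49$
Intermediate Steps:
$B = 0$ ($B = 0 \cdot 2 = 0$)
$\left(I{\left(7 \right)} + B\right)^{2} = \left(7 + 0\right)^{2} = 7^{2} = 49$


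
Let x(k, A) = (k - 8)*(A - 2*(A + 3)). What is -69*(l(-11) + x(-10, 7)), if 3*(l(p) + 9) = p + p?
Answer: -15019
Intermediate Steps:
l(p) = -9 + 2*p/3 (l(p) = -9 + (p + p)/3 = -9 + (2*p)/3 = -9 + 2*p/3)
x(k, A) = (-8 + k)*(-6 - A) (x(k, A) = (-8 + k)*(A - 2*(3 + A)) = (-8 + k)*(A + (-6 - 2*A)) = (-8 + k)*(-6 - A))
-69*(l(-11) + x(-10, 7)) = -69*((-9 + (2/3)*(-11)) + (48 - 6*(-10) + 8*7 - 1*7*(-10))) = -69*((-9 - 22/3) + (48 + 60 + 56 + 70)) = -69*(-49/3 + 234) = -69*653/3 = -15019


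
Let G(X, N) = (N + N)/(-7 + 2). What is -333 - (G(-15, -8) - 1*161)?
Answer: -876/5 ≈ -175.20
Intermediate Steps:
G(X, N) = -2*N/5 (G(X, N) = (2*N)/(-5) = (2*N)*(-1/5) = -2*N/5)
-333 - (G(-15, -8) - 1*161) = -333 - (-2/5*(-8) - 1*161) = -333 - (16/5 - 161) = -333 - 1*(-789/5) = -333 + 789/5 = -876/5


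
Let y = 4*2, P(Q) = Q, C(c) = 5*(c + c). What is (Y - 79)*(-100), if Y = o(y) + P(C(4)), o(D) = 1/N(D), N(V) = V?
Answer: 7775/2 ≈ 3887.5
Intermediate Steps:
C(c) = 10*c (C(c) = 5*(2*c) = 10*c)
y = 8
o(D) = 1/D
Y = 321/8 (Y = 1/8 + 10*4 = ⅛ + 40 = 321/8 ≈ 40.125)
(Y - 79)*(-100) = (321/8 - 79)*(-100) = -311/8*(-100) = 7775/2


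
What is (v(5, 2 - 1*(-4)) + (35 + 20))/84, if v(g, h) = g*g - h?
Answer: 37/42 ≈ 0.88095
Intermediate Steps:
v(g, h) = g**2 - h
(v(5, 2 - 1*(-4)) + (35 + 20))/84 = ((5**2 - (2 - 1*(-4))) + (35 + 20))/84 = ((25 - (2 + 4)) + 55)/84 = ((25 - 1*6) + 55)/84 = ((25 - 6) + 55)/84 = (19 + 55)/84 = (1/84)*74 = 37/42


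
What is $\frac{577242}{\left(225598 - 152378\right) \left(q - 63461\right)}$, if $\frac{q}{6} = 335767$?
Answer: $\frac{288621}{71431272010} \approx 4.0405 \cdot 10^{-6}$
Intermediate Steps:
$q = 2014602$ ($q = 6 \cdot 335767 = 2014602$)
$\frac{577242}{\left(225598 - 152378\right) \left(q - 63461\right)} = \frac{577242}{\left(225598 - 152378\right) \left(2014602 - 63461\right)} = \frac{577242}{73220 \cdot 1951141} = \frac{577242}{142862544020} = 577242 \cdot \frac{1}{142862544020} = \frac{288621}{71431272010}$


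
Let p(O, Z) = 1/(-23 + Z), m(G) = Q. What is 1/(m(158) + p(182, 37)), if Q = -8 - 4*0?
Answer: -14/111 ≈ -0.12613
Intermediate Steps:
Q = -8 (Q = -8 + 0 = -8)
m(G) = -8
1/(m(158) + p(182, 37)) = 1/(-8 + 1/(-23 + 37)) = 1/(-8 + 1/14) = 1/(-111/14) = -14/111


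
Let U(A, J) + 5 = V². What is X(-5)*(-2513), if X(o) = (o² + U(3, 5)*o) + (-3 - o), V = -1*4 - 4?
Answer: 673484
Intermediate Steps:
V = -8 (V = -4 - 4 = -8)
U(A, J) = 59 (U(A, J) = -5 + (-8)² = -5 + 64 = 59)
X(o) = -3 + o² + 58*o (X(o) = (o² + 59*o) + (-3 - o) = -3 + o² + 58*o)
X(-5)*(-2513) = (-3 + (-5)² + 58*(-5))*(-2513) = (-3 + 25 - 290)*(-2513) = -268*(-2513) = 673484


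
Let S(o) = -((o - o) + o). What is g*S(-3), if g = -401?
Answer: -1203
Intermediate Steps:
S(o) = -o (S(o) = -(0 + o) = -o)
g*S(-3) = -(-401)*(-3) = -401*3 = -1203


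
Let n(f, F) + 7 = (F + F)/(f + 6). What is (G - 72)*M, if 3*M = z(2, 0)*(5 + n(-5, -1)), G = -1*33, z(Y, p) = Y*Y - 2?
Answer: 280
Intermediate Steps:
n(f, F) = -7 + 2*F/(6 + f) (n(f, F) = -7 + (F + F)/(f + 6) = -7 + (2*F)/(6 + f) = -7 + 2*F/(6 + f))
z(Y, p) = -2 + Y² (z(Y, p) = Y² - 2 = -2 + Y²)
G = -33
M = -8/3 (M = ((-2 + 2²)*(5 + (-42 - 7*(-5) + 2*(-1))/(6 - 5)))/3 = ((-2 + 4)*(5 + (-42 + 35 - 2)/1))/3 = (2*(5 + 1*(-9)))/3 = (2*(5 - 9))/3 = (2*(-4))/3 = (⅓)*(-8) = -8/3 ≈ -2.6667)
(G - 72)*M = (-33 - 72)*(-8/3) = -105*(-8/3) = 280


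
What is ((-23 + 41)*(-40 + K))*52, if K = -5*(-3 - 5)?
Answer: 0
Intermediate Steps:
K = 40 (K = -5*(-8) = 40)
((-23 + 41)*(-40 + K))*52 = ((-23 + 41)*(-40 + 40))*52 = (18*0)*52 = 0*52 = 0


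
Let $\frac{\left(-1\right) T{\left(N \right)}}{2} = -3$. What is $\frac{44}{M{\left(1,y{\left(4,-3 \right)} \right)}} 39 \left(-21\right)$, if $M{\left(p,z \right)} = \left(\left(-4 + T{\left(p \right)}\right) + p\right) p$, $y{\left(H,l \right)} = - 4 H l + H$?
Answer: $-12012$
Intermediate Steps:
$T{\left(N \right)} = 6$ ($T{\left(N \right)} = \left(-2\right) \left(-3\right) = 6$)
$y{\left(H,l \right)} = H - 4 H l$ ($y{\left(H,l \right)} = - 4 H l + H = H - 4 H l$)
$M{\left(p,z \right)} = p \left(2 + p\right)$ ($M{\left(p,z \right)} = \left(\left(-4 + 6\right) + p\right) p = \left(2 + p\right) p = p \left(2 + p\right)$)
$\frac{44}{M{\left(1,y{\left(4,-3 \right)} \right)}} 39 \left(-21\right) = \frac{44}{1 \left(2 + 1\right)} 39 \left(-21\right) = \frac{44}{1 \cdot 3} \cdot 39 \left(-21\right) = \frac{44}{3} \cdot 39 \left(-21\right) = 572 \left(-21\right) = -12012$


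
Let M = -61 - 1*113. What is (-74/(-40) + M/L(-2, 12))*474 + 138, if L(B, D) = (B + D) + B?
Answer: -46473/5 ≈ -9294.6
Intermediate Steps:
L(B, D) = D + 2*B
M = -174 (M = -61 - 113 = -174)
(-74/(-40) + M/L(-2, 12))*474 + 138 = (-74/(-40) - 174/(12 + 2*(-2)))*474 + 138 = (-74*(-1/40) - 174/(12 - 4))*474 + 138 = (37/20 - 174/8)*474 + 138 = (37/20 - 174*⅛)*474 + 138 = (37/20 - 87/4)*474 + 138 = -199/10*474 + 138 = -47163/5 + 138 = -46473/5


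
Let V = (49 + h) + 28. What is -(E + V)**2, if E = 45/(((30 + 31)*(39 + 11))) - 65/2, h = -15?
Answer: -81036004/93025 ≈ -871.12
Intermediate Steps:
V = 62 (V = (49 - 15) + 28 = 34 + 28 = 62)
E = -9908/305 (E = 45/((61*50)) - 65*1/2 = 45/3050 - 65/2 = 45*(1/3050) - 65/2 = 9/610 - 65/2 = -9908/305 ≈ -32.485)
-(E + V)**2 = -(-9908/305 + 62)**2 = -(9002/305)**2 = -1*81036004/93025 = -81036004/93025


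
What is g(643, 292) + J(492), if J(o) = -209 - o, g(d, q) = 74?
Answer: -627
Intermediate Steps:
g(643, 292) + J(492) = 74 + (-209 - 1*492) = 74 + (-209 - 492) = 74 - 701 = -627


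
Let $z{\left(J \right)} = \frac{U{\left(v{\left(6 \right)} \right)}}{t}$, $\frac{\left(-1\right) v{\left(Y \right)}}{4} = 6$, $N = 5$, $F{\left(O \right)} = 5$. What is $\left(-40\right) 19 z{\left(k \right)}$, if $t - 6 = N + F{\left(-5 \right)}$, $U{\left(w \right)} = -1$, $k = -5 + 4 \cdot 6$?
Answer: $\frac{95}{2} \approx 47.5$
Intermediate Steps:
$k = 19$ ($k = -5 + 24 = 19$)
$v{\left(Y \right)} = -24$ ($v{\left(Y \right)} = \left(-4\right) 6 = -24$)
$t = 16$ ($t = 6 + \left(5 + 5\right) = 6 + 10 = 16$)
$z{\left(J \right)} = - \frac{1}{16}$
$\left(-40\right) 19 z{\left(k \right)} = \left(-40\right) 19 \left(- \frac{1}{16}\right) = \left(-760\right) \left(- \frac{1}{16}\right) = \frac{95}{2}$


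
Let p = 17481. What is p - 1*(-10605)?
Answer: 28086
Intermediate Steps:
p - 1*(-10605) = 17481 - 1*(-10605) = 17481 + 10605 = 28086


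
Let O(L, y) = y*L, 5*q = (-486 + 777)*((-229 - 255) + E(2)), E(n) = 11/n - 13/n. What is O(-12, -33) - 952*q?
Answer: 26872500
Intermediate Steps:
E(n) = -2/n
q = -28227 (q = ((-486 + 777)*((-229 - 255) - 2/2))/5 = (291*(-484 - 2*½))/5 = (291*(-484 - 1))/5 = (291*(-485))/5 = (⅕)*(-141135) = -28227)
O(L, y) = L*y
O(-12, -33) - 952*q = -12*(-33) - 952*(-28227) = 396 + 26872104 = 26872500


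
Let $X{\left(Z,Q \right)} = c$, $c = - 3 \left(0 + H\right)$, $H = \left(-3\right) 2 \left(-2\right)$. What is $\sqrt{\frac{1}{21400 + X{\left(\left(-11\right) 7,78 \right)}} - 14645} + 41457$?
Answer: $41457 + \frac{i \sqrt{34103459911}}{1526} \approx 41457.0 + 121.02 i$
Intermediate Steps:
$H = 12$ ($H = \left(-6\right) \left(-2\right) = 12$)
$c = -36$ ($c = - 3 \left(0 + 12\right) = \left(-3\right) 12 = -36$)
$X{\left(Z,Q \right)} = -36$
$\sqrt{\frac{1}{21400 + X{\left(\left(-11\right) 7,78 \right)}} - 14645} + 41457 = \sqrt{\frac{1}{21400 - 36} - 14645} + 41457 = \sqrt{\frac{1}{21364} - 14645} + 41457 = \sqrt{- \frac{312875779}{21364}} + 41457 = \frac{i \sqrt{34103459911}}{1526} + 41457 = 41457 + \frac{i \sqrt{34103459911}}{1526}$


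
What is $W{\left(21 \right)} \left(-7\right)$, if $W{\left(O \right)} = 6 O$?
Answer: $-882$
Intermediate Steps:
$W{\left(21 \right)} \left(-7\right) = 6 \cdot 21 \left(-7\right) = 126 \left(-7\right) = -882$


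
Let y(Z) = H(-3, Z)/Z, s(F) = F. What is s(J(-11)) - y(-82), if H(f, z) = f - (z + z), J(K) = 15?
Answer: 1391/82 ≈ 16.963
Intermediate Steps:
H(f, z) = f - 2*z
y(Z) = (-3 - 2*Z)/Z
s(J(-11)) - y(-82) = 15 - (-2 - 3/(-82)) = 15 - (-2 - 3*(-1/82)) = 15 - (-2 + 3/82) = 15 - 1*(-161/82) = 15 + 161/82 = 1391/82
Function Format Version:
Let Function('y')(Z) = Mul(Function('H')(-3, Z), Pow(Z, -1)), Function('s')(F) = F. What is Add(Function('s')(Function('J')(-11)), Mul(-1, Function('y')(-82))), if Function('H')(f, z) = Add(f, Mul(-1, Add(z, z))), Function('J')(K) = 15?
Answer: Rational(1391, 82) ≈ 16.963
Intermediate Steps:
Function('H')(f, z) = Add(f, Mul(-2, z)) (Function('H')(f, z) = Add(f, Mul(-1, Mul(2, z))) = Add(f, Mul(-2, z)))
Function('y')(Z) = Mul(Pow(Z, -1), Add(-3, Mul(-2, Z))) (Function('y')(Z) = Mul(Add(-3, Mul(-2, Z)), Pow(Z, -1)) = Mul(Pow(Z, -1), Add(-3, Mul(-2, Z))))
Add(Function('s')(Function('J')(-11)), Mul(-1, Function('y')(-82))) = Add(15, Mul(-1, Add(-2, Mul(-3, Pow(-82, -1))))) = Add(15, Mul(-1, Add(-2, Mul(-3, Rational(-1, 82))))) = Add(15, Mul(-1, Add(-2, Rational(3, 82)))) = Add(15, Mul(-1, Rational(-161, 82))) = Add(15, Rational(161, 82)) = Rational(1391, 82)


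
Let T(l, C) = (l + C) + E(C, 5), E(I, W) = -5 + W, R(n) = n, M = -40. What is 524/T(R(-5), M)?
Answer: -524/45 ≈ -11.644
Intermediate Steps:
T(l, C) = C + l (T(l, C) = (l + C) + (-5 + 5) = (C + l) + 0 = C + l)
524/T(R(-5), M) = 524/(-40 - 5) = 524/(-45) = 524*(-1/45) = -524/45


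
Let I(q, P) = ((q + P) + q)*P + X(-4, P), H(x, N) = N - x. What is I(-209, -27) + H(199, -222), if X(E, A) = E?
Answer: 11590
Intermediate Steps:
I(q, P) = -4 + P*(P + 2*q) (I(q, P) = ((q + P) + q)*P - 4 = ((P + q) + q)*P - 4 = (P + 2*q)*P - 4 = P*(P + 2*q) - 4 = -4 + P*(P + 2*q))
I(-209, -27) + H(199, -222) = (-4 + (-27)² + 2*(-27)*(-209)) + (-222 - 1*199) = (-4 + 729 + 11286) + (-222 - 199) = 12011 - 421 = 11590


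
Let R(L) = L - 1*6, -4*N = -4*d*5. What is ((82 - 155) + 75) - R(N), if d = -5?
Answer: 33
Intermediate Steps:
N = -25 (N = -(-4*(-5))*5/4 = -5*5 = -1/4*100 = -25)
R(L) = -6 + L (R(L) = L - 6 = -6 + L)
((82 - 155) + 75) - R(N) = ((82 - 155) + 75) - (-6 - 25) = (-73 + 75) - 1*(-31) = 2 + 31 = 33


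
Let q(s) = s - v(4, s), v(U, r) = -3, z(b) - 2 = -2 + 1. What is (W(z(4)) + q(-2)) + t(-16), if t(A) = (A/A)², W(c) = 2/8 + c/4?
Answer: 5/2 ≈ 2.5000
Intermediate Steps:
z(b) = 1 (z(b) = 2 + (-2 + 1) = 2 - 1 = 1)
W(c) = ¼ + c/4 (W(c) = 2*(⅛) + c*(¼) = ¼ + c/4)
q(s) = 3 + s (q(s) = s - 1*(-3) = s + 3 = 3 + s)
t(A) = 1 (t(A) = 1² = 1)
(W(z(4)) + q(-2)) + t(-16) = ((¼ + (¼)*1) + (3 - 2)) + 1 = ((¼ + ¼) + 1) + 1 = (½ + 1) + 1 = 3/2 + 1 = 5/2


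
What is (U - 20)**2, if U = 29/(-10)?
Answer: 52441/100 ≈ 524.41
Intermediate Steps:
U = -29/10 (U = 29*(-1/10) = -29/10 ≈ -2.9000)
(U - 20)**2 = (-29/10 - 20)**2 = (-229/10)**2 = 52441/100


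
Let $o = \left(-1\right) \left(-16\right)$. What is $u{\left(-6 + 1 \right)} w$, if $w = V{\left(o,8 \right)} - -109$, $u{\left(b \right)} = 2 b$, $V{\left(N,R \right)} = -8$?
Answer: $-1010$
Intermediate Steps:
$o = 16$
$w = 101$ ($w = -8 - -109 = -8 + 109 = 101$)
$u{\left(-6 + 1 \right)} w = 2 \left(-6 + 1\right) 101 = 2 \left(-5\right) 101 = \left(-10\right) 101 = -1010$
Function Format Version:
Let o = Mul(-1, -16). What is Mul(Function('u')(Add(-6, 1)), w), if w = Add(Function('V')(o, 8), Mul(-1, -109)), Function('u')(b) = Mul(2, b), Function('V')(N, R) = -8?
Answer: -1010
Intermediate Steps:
o = 16
w = 101 (w = Add(-8, Mul(-1, -109)) = Add(-8, 109) = 101)
Mul(Function('u')(Add(-6, 1)), w) = Mul(Mul(2, Add(-6, 1)), 101) = Mul(Mul(2, -5), 101) = Mul(-10, 101) = -1010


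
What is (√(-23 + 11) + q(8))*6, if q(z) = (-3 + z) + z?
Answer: 78 + 12*I*√3 ≈ 78.0 + 20.785*I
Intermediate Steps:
q(z) = -3 + 2*z
(√(-23 + 11) + q(8))*6 = (√(-23 + 11) + (-3 + 2*8))*6 = (√(-12) + (-3 + 16))*6 = (2*I*√3 + 13)*6 = (13 + 2*I*√3)*6 = 78 + 12*I*√3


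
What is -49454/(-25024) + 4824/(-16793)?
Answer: 354882623/210114016 ≈ 1.6890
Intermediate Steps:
-49454/(-25024) + 4824/(-16793) = -49454*(-1/25024) + 4824*(-1/16793) = 24727/12512 - 4824/16793 = 354882623/210114016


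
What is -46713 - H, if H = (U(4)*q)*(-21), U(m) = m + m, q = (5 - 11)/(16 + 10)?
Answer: -607773/13 ≈ -46752.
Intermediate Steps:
q = -3/13 (q = -6/26 = -6*1/26 = -3/13 ≈ -0.23077)
U(m) = 2*m
H = 504/13 (H = ((2*4)*(-3/13))*(-21) = (8*(-3/13))*(-21) = -24/13*(-21) = 504/13 ≈ 38.769)
-46713 - H = -46713 - 1*504/13 = -46713 - 504/13 = -607773/13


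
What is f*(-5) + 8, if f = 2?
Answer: -2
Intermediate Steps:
f*(-5) + 8 = 2*(-5) + 8 = -10 + 8 = -2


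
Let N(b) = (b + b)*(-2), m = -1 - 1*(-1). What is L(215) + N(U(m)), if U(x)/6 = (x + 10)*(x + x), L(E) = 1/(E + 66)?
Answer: 1/281 ≈ 0.0035587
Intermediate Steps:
m = 0 (m = -1 + 1 = 0)
L(E) = 1/(66 + E)
U(x) = 12*x*(10 + x) (U(x) = 6*((x + 10)*(x + x)) = 6*((10 + x)*(2*x)) = 6*(2*x*(10 + x)) = 12*x*(10 + x))
N(b) = -4*b (N(b) = (2*b)*(-2) = -4*b)
L(215) + N(U(m)) = 1/(66 + 215) - 48*0*(10 + 0) = 1/281 - 48*0*10 = 1/281 - 4*0 = 1/281 + 0 = 1/281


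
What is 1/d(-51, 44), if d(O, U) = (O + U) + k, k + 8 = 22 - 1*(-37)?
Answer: 1/44 ≈ 0.022727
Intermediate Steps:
k = 51 (k = -8 + (22 - 1*(-37)) = -8 + (22 + 37) = -8 + 59 = 51)
d(O, U) = 51 + O + U (d(O, U) = (O + U) + 51 = 51 + O + U)
1/d(-51, 44) = 1/(51 - 51 + 44) = 1/44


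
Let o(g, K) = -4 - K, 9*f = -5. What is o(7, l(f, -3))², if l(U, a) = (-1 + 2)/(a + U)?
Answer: 14161/1024 ≈ 13.829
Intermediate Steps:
f = -5/9 (f = (⅑)*(-5) = -5/9 ≈ -0.55556)
l(U, a) = 1/(U + a)
o(7, l(f, -3))² = (-4 - 1/(-5/9 - 3))² = (-4 - 1/(-32/9))² = (-4 - 1*(-9/32))² = (-4 + 9/32)² = (-119/32)² = 14161/1024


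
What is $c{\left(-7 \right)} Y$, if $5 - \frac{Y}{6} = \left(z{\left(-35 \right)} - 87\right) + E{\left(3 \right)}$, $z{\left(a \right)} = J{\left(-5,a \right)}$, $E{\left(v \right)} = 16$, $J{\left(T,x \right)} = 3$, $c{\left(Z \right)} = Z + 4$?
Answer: $-1314$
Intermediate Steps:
$c{\left(Z \right)} = 4 + Z$
$z{\left(a \right)} = 3$
$Y = 438$ ($Y = 30 - 6 \left(\left(3 - 87\right) + 16\right) = 30 - 6 \left(-84 + 16\right) = 30 - -408 = 30 + 408 = 438$)
$c{\left(-7 \right)} Y = \left(4 - 7\right) 438 = \left(-3\right) 438 = -1314$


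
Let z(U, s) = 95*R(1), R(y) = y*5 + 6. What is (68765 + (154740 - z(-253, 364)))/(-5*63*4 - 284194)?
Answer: -111230/142727 ≈ -0.77932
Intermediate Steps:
R(y) = 6 + 5*y (R(y) = 5*y + 6 = 6 + 5*y)
z(U, s) = 1045 (z(U, s) = 95*(6 + 5*1) = 95*(6 + 5) = 95*11 = 1045)
(68765 + (154740 - z(-253, 364)))/(-5*63*4 - 284194) = (68765 + (154740 - 1*1045))/(-5*63*4 - 284194) = (68765 + (154740 - 1045))/(-315*4 - 284194) = (68765 + 153695)/(-1260 - 284194) = 222460/(-285454) = 222460*(-1/285454) = -111230/142727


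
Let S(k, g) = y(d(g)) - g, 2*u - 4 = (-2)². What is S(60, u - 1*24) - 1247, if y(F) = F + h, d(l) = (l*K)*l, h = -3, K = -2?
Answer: -2030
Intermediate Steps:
d(l) = -2*l² (d(l) = (l*(-2))*l = (-2*l)*l = -2*l²)
y(F) = -3 + F (y(F) = F - 3 = -3 + F)
u = 4 (u = 2 + (½)*(-2)² = 2 + (½)*4 = 2 + 2 = 4)
S(k, g) = -3 - g - 2*g² (S(k, g) = (-3 - 2*g²) - g = -3 - g - 2*g²)
S(60, u - 1*24) - 1247 = (-3 - (4 - 1*24) - 2*(4 - 1*24)²) - 1247 = (-3 - (4 - 24) - 2*(4 - 24)²) - 1247 = (-3 - 1*(-20) - 2*(-20)²) - 1247 = (-3 + 20 - 2*400) - 1247 = (-3 + 20 - 800) - 1247 = -783 - 1247 = -2030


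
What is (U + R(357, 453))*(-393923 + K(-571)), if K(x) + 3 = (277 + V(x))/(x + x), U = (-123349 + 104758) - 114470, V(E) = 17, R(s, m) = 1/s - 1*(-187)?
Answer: 10669873100190181/203847 ≈ 5.2343e+10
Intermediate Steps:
R(s, m) = 187 + 1/s (R(s, m) = 1/s + 187 = 187 + 1/s)
U = -133061 (U = -18591 - 114470 = -133061)
K(x) = -3 + 147/x (K(x) = -3 + (277 + 17)/(x + x) = -3 + 294/((2*x)) = -3 + 294*(1/(2*x)) = -3 + 147/x)
(U + R(357, 453))*(-393923 + K(-571)) = (-133061 + (187 + 1/357))*(-393923 + (-3 + 147/(-571))) = (-133061 + (187 + 1/357))*(-393923 + (-3 + 147*(-1/571))) = (-133061 + 66760/357)*(-393923 + (-3 - 147/571)) = -47436017*(-393923 - 1860/571)/357 = -47436017/357*(-224931893/571) = 10669873100190181/203847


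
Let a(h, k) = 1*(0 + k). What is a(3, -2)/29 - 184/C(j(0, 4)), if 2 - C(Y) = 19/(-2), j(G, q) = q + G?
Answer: -466/29 ≈ -16.069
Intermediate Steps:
j(G, q) = G + q
a(h, k) = k (a(h, k) = 1*k = k)
C(Y) = 23/2 (C(Y) = 2 - 19/(-2) = 2 - 19*(-1)/2 = 2 - 1*(-19/2) = 2 + 19/2 = 23/2)
a(3, -2)/29 - 184/C(j(0, 4)) = -2/29 - 184/23/2 = -2*1/29 - 184*2/23 = -2/29 - 16 = -466/29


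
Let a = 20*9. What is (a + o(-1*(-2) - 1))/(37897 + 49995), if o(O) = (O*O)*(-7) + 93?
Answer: 19/6278 ≈ 0.0030264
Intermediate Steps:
a = 180
o(O) = 93 - 7*O² (o(O) = O²*(-7) + 93 = -7*O² + 93 = 93 - 7*O²)
(a + o(-1*(-2) - 1))/(37897 + 49995) = (180 + (93 - 7*(-1*(-2) - 1)²))/(37897 + 49995) = (180 + (93 - 7*(2 - 1)²))/87892 = (180 + (93 - 7*1²))*(1/87892) = (180 + (93 - 7*1))*(1/87892) = (180 + (93 - 7))*(1/87892) = (180 + 86)*(1/87892) = 266*(1/87892) = 19/6278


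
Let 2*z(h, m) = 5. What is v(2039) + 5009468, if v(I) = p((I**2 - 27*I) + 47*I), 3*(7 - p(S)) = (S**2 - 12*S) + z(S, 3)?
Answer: -35251331757133/6 ≈ -5.8752e+12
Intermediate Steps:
z(h, m) = 5/2 (z(h, m) = (1/2)*5 = 5/2)
p(S) = 37/6 + 4*S - S**2/3 (p(S) = 7 - ((S**2 - 12*S) + 5/2)/3 = 7 - (5/2 + S**2 - 12*S)/3 = 7 + (-5/6 + 4*S - S**2/3) = 37/6 + 4*S - S**2/3)
v(I) = 37/6 + 4*I**2 + 80*I - (I**2 + 20*I)**2/3 (v(I) = 37/6 + 4*((I**2 - 27*I) + 47*I) - ((I**2 - 27*I) + 47*I)**2/3 = 37/6 + 4*(I**2 + 20*I) - (I**2 + 20*I)**2/3 = 37/6 + (4*I**2 + 80*I) - (I**2 + 20*I)**2/3 = 37/6 + 4*I**2 + 80*I - (I**2 + 20*I)**2/3)
v(2039) + 5009468 = (37/6 + 4*2039*(20 + 2039) - 1/3*2039**2*(20 + 2039)**2) + 5009468 = (37/6 + 4*2039*2059 - 1/3*4157521*2059**2) + 5009468 = (37/6 + 16793204 - 1/3*4157521*4239481) + 5009468 = (37/6 + 16793204 - 17625731286601/3) + 5009468 = -35251361813941/6 + 5009468 = -35251331757133/6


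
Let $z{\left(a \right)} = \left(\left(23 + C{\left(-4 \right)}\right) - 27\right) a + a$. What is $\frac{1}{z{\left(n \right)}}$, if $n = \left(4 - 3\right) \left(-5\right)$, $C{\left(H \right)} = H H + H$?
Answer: $- \frac{1}{45} \approx -0.022222$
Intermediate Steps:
$C{\left(H \right)} = H + H^{2}$ ($C{\left(H \right)} = H^{2} + H = H + H^{2}$)
$n = -5$ ($n = 1 \left(-5\right) = -5$)
$z{\left(a \right)} = 9 a$ ($z{\left(a \right)} = \left(\left(23 - 4 \left(1 - 4\right)\right) - 27\right) a + a = \left(\left(23 - -12\right) - 27\right) a + a = \left(\left(23 + 12\right) - 27\right) a + a = \left(35 - 27\right) a + a = 8 a + a = 9 a$)
$\frac{1}{z{\left(n \right)}} = \frac{1}{9 \left(-5\right)} = \frac{1}{-45} = - \frac{1}{45}$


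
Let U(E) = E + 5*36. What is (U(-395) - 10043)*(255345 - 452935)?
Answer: 2026878220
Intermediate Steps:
U(E) = 180 + E (U(E) = E + 180 = 180 + E)
(U(-395) - 10043)*(255345 - 452935) = ((180 - 395) - 10043)*(255345 - 452935) = (-215 - 10043)*(-197590) = -10258*(-197590) = 2026878220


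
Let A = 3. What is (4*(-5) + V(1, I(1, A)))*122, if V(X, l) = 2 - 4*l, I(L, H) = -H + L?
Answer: -1220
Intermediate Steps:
I(L, H) = L - H
(4*(-5) + V(1, I(1, A)))*122 = (4*(-5) + (2 - 4*(1 - 1*3)))*122 = (-20 + (2 - 4*(1 - 3)))*122 = (-20 + (2 - 4*(-2)))*122 = (-20 + (2 + 8))*122 = (-20 + 10)*122 = -10*122 = -1220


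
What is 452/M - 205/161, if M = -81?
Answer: -89377/13041 ≈ -6.8535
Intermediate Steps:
452/M - 205/161 = 452/(-81) - 205/161 = 452*(-1/81) - 205*1/161 = -452/81 - 205/161 = -89377/13041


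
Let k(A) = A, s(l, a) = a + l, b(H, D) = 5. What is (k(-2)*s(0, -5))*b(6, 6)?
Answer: 50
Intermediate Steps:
(k(-2)*s(0, -5))*b(6, 6) = -2*(-5 + 0)*5 = -2*(-5)*5 = 10*5 = 50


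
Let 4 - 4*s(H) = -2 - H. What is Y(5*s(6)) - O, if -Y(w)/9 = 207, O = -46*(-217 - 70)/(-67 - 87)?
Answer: -19550/11 ≈ -1777.3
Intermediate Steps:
s(H) = 3/2 + H/4 (s(H) = 1 - (-2 - H)/4 = 1 + (½ + H/4) = 3/2 + H/4)
O = -943/11 (O = -(-13202)/(-154) = -(-13202)*(-1)/154 = -46*41/22 = -943/11 ≈ -85.727)
Y(w) = -1863 (Y(w) = -9*207 = -1863)
Y(5*s(6)) - O = -1863 - 1*(-943/11) = -1863 + 943/11 = -19550/11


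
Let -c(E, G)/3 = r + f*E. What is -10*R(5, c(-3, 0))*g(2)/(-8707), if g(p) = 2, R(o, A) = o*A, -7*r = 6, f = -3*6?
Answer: -111600/60949 ≈ -1.8310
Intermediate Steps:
f = -18
r = -6/7 (r = -⅐*6 = -6/7 ≈ -0.85714)
c(E, G) = 18/7 + 54*E (c(E, G) = -3*(-6/7 - 18*E) = 18/7 + 54*E)
R(o, A) = A*o
-10*R(5, c(-3, 0))*g(2)/(-8707) = -10*(18/7 + 54*(-3))*5*2/(-8707) = -10*(18/7 - 162)*5*2*(-1/8707) = -10*(-1116/7*5)*2*(-1/8707) = -(-55800)*2/7*(-1/8707) = -10*(-11160/7)*(-1/8707) = (111600/7)*(-1/8707) = -111600/60949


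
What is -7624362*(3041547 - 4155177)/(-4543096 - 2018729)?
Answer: -566047883604/437455 ≈ -1.2940e+6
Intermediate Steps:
-7624362*(3041547 - 4155177)/(-4543096 - 2018729) = -7624362/((-6561825/(-1113630))) = -7624362/((-6561825*(-1/1113630))) = -7624362/437455/74242 = -7624362*74242/437455 = -566047883604/437455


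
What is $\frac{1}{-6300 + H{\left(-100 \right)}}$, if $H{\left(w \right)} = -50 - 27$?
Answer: $- \frac{1}{6377} \approx -0.00015681$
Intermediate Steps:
$H{\left(w \right)} = -77$
$\frac{1}{-6300 + H{\left(-100 \right)}} = \frac{1}{-6300 - 77} = \frac{1}{-6377} = - \frac{1}{6377}$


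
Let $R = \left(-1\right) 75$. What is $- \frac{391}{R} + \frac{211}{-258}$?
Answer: $\frac{28351}{6450} \approx 4.3955$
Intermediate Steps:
$R = -75$
$- \frac{391}{R} + \frac{211}{-258} = - \frac{391}{-75} + \frac{211}{-258} = \left(-391\right) \left(- \frac{1}{75}\right) + 211 \left(- \frac{1}{258}\right) = \frac{391}{75} - \frac{211}{258} = \frac{28351}{6450}$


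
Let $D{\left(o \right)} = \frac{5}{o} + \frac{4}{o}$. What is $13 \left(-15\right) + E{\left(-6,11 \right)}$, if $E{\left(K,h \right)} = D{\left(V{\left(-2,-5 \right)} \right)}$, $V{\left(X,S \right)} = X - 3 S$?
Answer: $- \frac{2526}{13} \approx -194.31$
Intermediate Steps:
$D{\left(o \right)} = \frac{9}{o}$
$E{\left(K,h \right)} = \frac{9}{13}$ ($E{\left(K,h \right)} = \frac{9}{-2 - -15} = \frac{9}{-2 + 15} = \frac{9}{13}$)
$13 \left(-15\right) + E{\left(-6,11 \right)} = 13 \left(-15\right) + \frac{9}{13} = -195 + \frac{9}{13} = - \frac{2526}{13}$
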